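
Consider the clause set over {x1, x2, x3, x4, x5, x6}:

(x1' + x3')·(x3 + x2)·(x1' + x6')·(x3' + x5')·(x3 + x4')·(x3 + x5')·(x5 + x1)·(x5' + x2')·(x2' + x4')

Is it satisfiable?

Case x1 = 1:
Unit clause (x3') forces x3 = 0.
Unit clause (x2) forces x2 = 1.
Unit clause (x6') forces x6 = 0.
Unit clause (x4') forces x4 = 0.
Unit clause (x5') forces x5 = 0.
All clauses are satisfied.
A satisfying assignment: x1 ↦ 1,  x2 ↦ 1,  x3 ↦ 0,  x4 ↦ 0,  x5 ↦ 0,  x6 ↦ 0.

Yes, satisfiable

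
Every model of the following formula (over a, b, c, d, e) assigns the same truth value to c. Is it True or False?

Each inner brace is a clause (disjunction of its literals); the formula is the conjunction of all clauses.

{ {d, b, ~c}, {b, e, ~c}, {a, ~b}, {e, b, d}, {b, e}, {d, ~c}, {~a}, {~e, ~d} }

False

Suppose c = 1.
Unit clause (d) forces d = 1.
Unit clause (~a) forces a = 0.
Unit clause (~b) forces b = 0.
Unit clause (e) forces e = 1.
Now (~e) is unsatisfied and unit — conflict.
So every satisfying assignment has c = False.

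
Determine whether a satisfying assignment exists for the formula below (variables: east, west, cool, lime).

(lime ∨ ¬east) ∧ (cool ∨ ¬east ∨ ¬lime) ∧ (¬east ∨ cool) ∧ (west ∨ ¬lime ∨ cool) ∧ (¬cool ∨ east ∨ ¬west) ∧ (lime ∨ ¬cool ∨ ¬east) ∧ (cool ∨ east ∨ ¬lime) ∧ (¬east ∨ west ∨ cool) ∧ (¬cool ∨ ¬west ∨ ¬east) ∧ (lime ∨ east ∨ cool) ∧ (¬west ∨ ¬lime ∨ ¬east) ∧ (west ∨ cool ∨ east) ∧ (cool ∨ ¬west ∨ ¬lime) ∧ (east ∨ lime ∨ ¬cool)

Case lime = True:
Case cool = True:
Case east = False:
From the singleton clause (¬west), west = False.
This assignment satisfies each clause.
A satisfying assignment: east=False, west=False, cool=True, lime=True.

Yes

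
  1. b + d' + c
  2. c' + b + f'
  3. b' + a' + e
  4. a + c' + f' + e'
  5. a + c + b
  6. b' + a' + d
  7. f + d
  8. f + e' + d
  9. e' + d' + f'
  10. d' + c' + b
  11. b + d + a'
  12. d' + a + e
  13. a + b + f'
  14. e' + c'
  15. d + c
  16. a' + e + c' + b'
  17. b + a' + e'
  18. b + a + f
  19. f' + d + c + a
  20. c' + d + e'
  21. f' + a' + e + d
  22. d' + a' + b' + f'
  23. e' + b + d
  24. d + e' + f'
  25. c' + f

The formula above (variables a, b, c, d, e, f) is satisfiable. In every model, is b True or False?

True

Suppose b = 0.
Suppose d = 0.
Unit clause (f) forces f = 1.
Unit clause (c') forces c = 0.
Now (c) is unsatisfied and unit — conflict.
That branch fails; take d = 1 instead.
Unit clause (c) forces c = 1.
Now (c') is unsatisfied and unit — conflict.
Neither d = 1 nor d = 0 works.
So every satisfying assignment has b = True.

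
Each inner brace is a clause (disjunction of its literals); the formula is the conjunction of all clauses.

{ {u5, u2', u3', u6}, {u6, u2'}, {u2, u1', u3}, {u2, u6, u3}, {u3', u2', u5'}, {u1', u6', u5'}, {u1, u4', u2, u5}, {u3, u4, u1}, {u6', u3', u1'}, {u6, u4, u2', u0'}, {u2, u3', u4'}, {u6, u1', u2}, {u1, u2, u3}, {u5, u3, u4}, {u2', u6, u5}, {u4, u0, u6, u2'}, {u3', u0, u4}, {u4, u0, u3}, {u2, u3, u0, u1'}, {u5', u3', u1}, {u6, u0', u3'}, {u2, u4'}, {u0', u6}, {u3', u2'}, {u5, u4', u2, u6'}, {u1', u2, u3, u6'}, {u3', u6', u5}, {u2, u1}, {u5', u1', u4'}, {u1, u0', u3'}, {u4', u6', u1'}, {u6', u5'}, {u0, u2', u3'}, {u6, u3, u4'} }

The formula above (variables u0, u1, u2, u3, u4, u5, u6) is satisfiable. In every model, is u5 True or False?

False

Suppose u5 = 1.
The clause (u6') is unit, so u6 = 0.
The clause (u2') is unit, so u2 = 0.
The clause (u3) is unit, so u3 = 1.
The clause (u4') is unit, so u4 = 0.
The clause (u1') is unit, so u1 = 0.
That conflicts with the unit clause (u1).
So every satisfying assignment has u5 = False.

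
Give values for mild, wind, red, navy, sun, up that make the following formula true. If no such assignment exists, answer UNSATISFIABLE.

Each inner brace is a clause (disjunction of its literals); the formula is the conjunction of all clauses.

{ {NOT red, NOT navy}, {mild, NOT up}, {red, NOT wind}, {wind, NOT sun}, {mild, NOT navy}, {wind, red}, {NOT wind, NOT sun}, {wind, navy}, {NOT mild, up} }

Case red = true:
From the singleton clause (NOT navy), navy = false.
From the singleton clause (wind), wind = true.
From the singleton clause (NOT sun), sun = false.
Case mild = true:
From the singleton clause (up), up = true.
Every clause now holds.

mild ↦ true,  wind ↦ true,  red ↦ true,  navy ↦ false,  sun ↦ false,  up ↦ true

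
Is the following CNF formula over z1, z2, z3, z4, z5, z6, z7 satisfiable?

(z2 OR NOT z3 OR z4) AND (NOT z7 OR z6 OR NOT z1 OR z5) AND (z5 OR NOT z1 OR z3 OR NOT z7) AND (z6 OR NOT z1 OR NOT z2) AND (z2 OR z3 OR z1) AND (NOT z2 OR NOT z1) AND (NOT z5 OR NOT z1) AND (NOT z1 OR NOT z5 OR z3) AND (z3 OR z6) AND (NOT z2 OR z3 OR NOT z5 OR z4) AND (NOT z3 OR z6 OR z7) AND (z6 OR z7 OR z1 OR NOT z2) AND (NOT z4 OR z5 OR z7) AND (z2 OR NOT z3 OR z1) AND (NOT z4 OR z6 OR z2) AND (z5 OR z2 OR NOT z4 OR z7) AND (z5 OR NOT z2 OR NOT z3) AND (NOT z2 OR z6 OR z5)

Yes, satisfiable

Suppose z2 = true.
The clause (NOT z1) is unit, so z1 = false.
Suppose z3 = false.
The clause (z6) is unit, so z6 = true.
Suppose z5 = false.
Suppose z4 = false.
Every clause is now satisfied; z7 is unconstrained.
A satisfying assignment: z1 ↦ false, z2 ↦ true, z3 ↦ false, z4 ↦ false, z5 ↦ false, z6 ↦ true, z7 ↦ true.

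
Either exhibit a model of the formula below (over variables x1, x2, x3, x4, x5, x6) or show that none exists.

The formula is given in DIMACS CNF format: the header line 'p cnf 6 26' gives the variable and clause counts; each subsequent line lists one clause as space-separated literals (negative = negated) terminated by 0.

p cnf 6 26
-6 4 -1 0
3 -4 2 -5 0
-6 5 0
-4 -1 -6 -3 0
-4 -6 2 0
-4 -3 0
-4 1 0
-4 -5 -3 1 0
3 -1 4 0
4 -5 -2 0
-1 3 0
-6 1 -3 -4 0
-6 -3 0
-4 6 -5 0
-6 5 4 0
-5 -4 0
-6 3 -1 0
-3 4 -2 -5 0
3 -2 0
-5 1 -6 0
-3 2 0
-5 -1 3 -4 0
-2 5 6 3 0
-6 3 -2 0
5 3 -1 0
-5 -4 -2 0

x1=True, x2=True, x3=True, x4=False, x5=False, x6=False

Suppose x6 = False.
Suppose x4 = False.
Suppose x3 = True.
(x2) alone gives x2 = True.
(¬x5) alone gives x5 = False.
Every clause is now satisfied; x1 is unconstrained.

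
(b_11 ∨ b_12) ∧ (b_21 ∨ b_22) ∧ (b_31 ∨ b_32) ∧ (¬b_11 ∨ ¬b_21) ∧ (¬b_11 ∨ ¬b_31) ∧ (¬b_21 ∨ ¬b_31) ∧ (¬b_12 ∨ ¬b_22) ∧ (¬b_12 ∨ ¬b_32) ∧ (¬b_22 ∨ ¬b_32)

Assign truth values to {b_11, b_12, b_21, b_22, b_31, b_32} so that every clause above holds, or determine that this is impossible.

UNSATISFIABLE

Suppose b_11 = True.
Unit clause (¬b_21) forces b_21 = False.
Unit clause (b_22) forces b_22 = True.
Unit clause (¬b_31) forces b_31 = False.
Unit clause (b_32) forces b_32 = True.
Now (¬b_32) is unsatisfied and unit — conflict.
That branch fails; take b_11 = False instead.
Unit clause (b_12) forces b_12 = True.
Unit clause (¬b_22) forces b_22 = False.
Unit clause (b_21) forces b_21 = True.
Unit clause (¬b_31) forces b_31 = False.
Unit clause (b_32) forces b_32 = True.
Now (¬b_32) is unsatisfied and unit — conflict.
Both values of b_11 lead to a conflict.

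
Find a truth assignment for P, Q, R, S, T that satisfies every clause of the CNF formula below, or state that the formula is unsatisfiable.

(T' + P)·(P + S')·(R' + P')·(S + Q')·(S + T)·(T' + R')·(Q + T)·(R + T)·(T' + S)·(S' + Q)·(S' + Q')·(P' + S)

UNSATISFIABLE

Suppose T = 0.
(S) alone gives S = 1.
(P) alone gives P = 1.
(R') alone gives R = 0.
That conflicts with the unit clause (R).
Backtrack on T: now try T = 1.
(P) alone gives P = 1.
(R') alone gives R = 0.
(S) alone gives S = 1.
(Q) alone gives Q = 1.
That conflicts with the unit clause (Q').
Both values of T lead to a conflict.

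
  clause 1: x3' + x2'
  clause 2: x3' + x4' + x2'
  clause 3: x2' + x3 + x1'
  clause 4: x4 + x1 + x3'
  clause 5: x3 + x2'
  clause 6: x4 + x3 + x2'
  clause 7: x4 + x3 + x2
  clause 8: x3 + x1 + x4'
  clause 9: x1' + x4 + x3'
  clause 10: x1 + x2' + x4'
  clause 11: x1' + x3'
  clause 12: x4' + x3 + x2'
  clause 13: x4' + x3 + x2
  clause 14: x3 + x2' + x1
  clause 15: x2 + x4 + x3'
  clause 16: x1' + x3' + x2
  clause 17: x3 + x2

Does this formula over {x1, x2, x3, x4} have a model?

Satisfiable

Case x3 = 1:
(x2') alone gives x2 = 0.
(x1') alone gives x1 = 0.
(x4) alone gives x4 = 1.
All clauses are satisfied.
A satisfying assignment: x1 ↦ 0; x2 ↦ 0; x3 ↦ 1; x4 ↦ 1.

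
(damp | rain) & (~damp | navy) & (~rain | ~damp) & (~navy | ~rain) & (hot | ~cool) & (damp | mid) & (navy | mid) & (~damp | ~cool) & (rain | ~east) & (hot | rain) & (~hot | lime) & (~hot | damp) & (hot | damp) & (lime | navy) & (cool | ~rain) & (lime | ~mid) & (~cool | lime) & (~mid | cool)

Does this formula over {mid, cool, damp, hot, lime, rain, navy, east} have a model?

Yes, satisfiable

Try damp = 1.
Unit clause (navy) forces navy = 1.
Unit clause (~rain) forces rain = 0.
Unit clause (~cool) forces cool = 0.
Unit clause (~east) forces east = 0.
Unit clause (hot) forces hot = 1.
Unit clause (lime) forces lime = 1.
Unit clause (~mid) forces mid = 0.
Every clause now holds.
A satisfying assignment: mid: 0, cool: 0, damp: 1, hot: 1, lime: 1, rain: 0, navy: 1, east: 0.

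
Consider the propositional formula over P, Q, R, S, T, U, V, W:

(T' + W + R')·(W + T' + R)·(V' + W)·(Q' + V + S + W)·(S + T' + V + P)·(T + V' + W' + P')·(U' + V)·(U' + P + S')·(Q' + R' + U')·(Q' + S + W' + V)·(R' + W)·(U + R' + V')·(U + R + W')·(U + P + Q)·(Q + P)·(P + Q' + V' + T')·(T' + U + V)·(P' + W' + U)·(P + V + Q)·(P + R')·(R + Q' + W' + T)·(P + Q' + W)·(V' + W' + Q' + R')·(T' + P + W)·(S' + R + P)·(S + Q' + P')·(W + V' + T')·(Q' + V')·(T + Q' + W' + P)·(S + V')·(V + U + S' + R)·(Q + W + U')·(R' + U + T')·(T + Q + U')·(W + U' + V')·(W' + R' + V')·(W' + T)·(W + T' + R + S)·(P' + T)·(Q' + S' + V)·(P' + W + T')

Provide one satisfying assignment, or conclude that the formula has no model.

Branch on V: set V = 1.
The clause (W) is unit, so W = 1.
The clause (Q') is unit, so Q = 0.
The clause (P) is unit, so P = 1.
The clause (T) is unit, so T = 1.
The clause (U) is unit, so U = 1.
The clause (S) is unit, so S = 1.
The clause (R') is unit, so R = 0.
All clauses are satisfied.

P ↦ 1,  Q ↦ 0,  R ↦ 0,  S ↦ 1,  T ↦ 1,  U ↦ 1,  V ↦ 1,  W ↦ 1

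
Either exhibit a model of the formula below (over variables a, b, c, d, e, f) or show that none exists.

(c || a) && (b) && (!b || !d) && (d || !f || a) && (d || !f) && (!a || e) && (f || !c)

From the singleton clause (b), b = true.
From the singleton clause (!d), d = false.
From the singleton clause (!f), f = false.
From the singleton clause (!c), c = false.
From the singleton clause (a), a = true.
From the singleton clause (e), e = true.
This assignment satisfies each clause.

a=true, b=true, c=false, d=false, e=true, f=false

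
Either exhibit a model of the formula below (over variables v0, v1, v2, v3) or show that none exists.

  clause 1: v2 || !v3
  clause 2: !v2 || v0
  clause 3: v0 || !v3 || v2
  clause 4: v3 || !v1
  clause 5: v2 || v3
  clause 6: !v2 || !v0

UNSATISFIABLE

Try v2 = true.
The clause (v0) is unit, so v0 = true.
But (!v0) is also a unit clause — contradiction.
Backtrack on v2: now try v2 = false.
The clause (!v3) is unit, so v3 = false.
But (v3) is also a unit clause — contradiction.
Neither v2 = true nor v2 = false works.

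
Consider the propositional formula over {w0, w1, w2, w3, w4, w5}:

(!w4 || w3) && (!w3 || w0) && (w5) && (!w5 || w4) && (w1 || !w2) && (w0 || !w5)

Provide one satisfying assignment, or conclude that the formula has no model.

The clause (w5) is unit, so w5 = true.
The clause (w4) is unit, so w4 = true.
The clause (w3) is unit, so w3 = true.
The clause (w0) is unit, so w0 = true.
Try w1 = true.
All clauses hold; w2 can take either value.

w0: true, w1: true, w2: true, w3: true, w4: true, w5: true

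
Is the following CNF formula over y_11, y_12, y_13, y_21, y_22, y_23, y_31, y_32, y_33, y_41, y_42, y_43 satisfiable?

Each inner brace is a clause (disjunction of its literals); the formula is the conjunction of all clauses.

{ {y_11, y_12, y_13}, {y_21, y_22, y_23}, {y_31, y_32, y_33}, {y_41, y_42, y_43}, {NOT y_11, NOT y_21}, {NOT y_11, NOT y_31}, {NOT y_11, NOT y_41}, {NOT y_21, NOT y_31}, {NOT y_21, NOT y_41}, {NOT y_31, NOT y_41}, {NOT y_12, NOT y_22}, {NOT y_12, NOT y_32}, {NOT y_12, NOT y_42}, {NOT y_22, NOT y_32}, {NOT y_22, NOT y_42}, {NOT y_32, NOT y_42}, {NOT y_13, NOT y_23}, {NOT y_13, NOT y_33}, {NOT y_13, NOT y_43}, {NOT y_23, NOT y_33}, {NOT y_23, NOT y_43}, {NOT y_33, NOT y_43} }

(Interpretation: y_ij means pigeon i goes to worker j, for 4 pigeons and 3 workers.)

No

Branch on y_11: set y_11 = false.
Branch on y_12: set y_12 = true.
(NOT y_22) alone gives y_22 = false.
(NOT y_32) alone gives y_32 = false.
(NOT y_42) alone gives y_42 = false.
Branch on y_21: set y_21 = true.
(NOT y_31) alone gives y_31 = false.
(y_33) alone gives y_33 = true.
(NOT y_41) alone gives y_41 = false.
(y_43) alone gives y_43 = true.
That conflicts with the unit clause (NOT y_43).
Undo y_21 and try y_21 = false.
(y_23) alone gives y_23 = true.
(NOT y_13) alone gives y_13 = false.
(NOT y_33) alone gives y_33 = false.
(y_31) alone gives y_31 = true.
(NOT y_41) alone gives y_41 = false.
(y_43) alone gives y_43 = true.
That conflicts with the unit clause (NOT y_43).
Either choice for y_21 ends in contradiction.
Undo y_12 and try y_12 = false.
(y_13) alone gives y_13 = true.
(NOT y_23) alone gives y_23 = false.
(NOT y_33) alone gives y_33 = false.
(NOT y_43) alone gives y_43 = false.
Branch on y_21: set y_21 = true.
(NOT y_31) alone gives y_31 = false.
(y_32) alone gives y_32 = true.
(NOT y_41) alone gives y_41 = false.
(y_42) alone gives y_42 = true.
That conflicts with the unit clause (NOT y_42).
Undo y_21 and try y_21 = false.
(y_22) alone gives y_22 = true.
(NOT y_32) alone gives y_32 = false.
(y_31) alone gives y_31 = true.
(NOT y_41) alone gives y_41 = false.
(y_42) alone gives y_42 = true.
That conflicts with the unit clause (NOT y_42).
Either choice for y_21 ends in contradiction.
Either choice for y_12 ends in contradiction.
Undo y_11 and try y_11 = true.
(NOT y_21) alone gives y_21 = false.
(NOT y_31) alone gives y_31 = false.
(NOT y_41) alone gives y_41 = false.
Branch on y_22: set y_22 = true.
(NOT y_12) alone gives y_12 = false.
(NOT y_32) alone gives y_32 = false.
(y_33) alone gives y_33 = true.
(NOT y_42) alone gives y_42 = false.
(y_43) alone gives y_43 = true.
That conflicts with the unit clause (NOT y_43).
Undo y_22 and try y_22 = false.
(y_23) alone gives y_23 = true.
(NOT y_13) alone gives y_13 = false.
(NOT y_33) alone gives y_33 = false.
(y_32) alone gives y_32 = true.
(NOT y_12) alone gives y_12 = false.
(NOT y_42) alone gives y_42 = false.
(y_43) alone gives y_43 = true.
That conflicts with the unit clause (NOT y_43).
Either choice for y_22 ends in contradiction.
Either choice for y_11 ends in contradiction.
No assignment satisfies every clause.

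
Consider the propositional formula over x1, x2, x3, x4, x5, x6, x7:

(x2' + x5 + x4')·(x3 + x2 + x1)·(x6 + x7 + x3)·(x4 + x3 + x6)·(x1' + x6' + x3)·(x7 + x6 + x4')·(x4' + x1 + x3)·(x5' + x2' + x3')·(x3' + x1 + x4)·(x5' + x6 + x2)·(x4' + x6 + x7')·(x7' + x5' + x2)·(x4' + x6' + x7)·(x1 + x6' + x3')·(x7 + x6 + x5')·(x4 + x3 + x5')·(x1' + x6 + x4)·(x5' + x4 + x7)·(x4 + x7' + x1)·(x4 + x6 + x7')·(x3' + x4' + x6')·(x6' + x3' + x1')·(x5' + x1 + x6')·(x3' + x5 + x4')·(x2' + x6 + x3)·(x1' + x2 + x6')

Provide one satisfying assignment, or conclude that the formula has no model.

Branch on x2: set x2 = 1.
Branch on x5: set x5 = 0.
(x4') alone gives x4 = 0.
Branch on x3: set x3 = 0.
(x6) alone gives x6 = 1.
(x1') alone gives x1 = 0.
(x7') alone gives x7 = 0.
This assignment satisfies each clause.

x1: 0, x2: 1, x3: 0, x4: 0, x5: 0, x6: 1, x7: 0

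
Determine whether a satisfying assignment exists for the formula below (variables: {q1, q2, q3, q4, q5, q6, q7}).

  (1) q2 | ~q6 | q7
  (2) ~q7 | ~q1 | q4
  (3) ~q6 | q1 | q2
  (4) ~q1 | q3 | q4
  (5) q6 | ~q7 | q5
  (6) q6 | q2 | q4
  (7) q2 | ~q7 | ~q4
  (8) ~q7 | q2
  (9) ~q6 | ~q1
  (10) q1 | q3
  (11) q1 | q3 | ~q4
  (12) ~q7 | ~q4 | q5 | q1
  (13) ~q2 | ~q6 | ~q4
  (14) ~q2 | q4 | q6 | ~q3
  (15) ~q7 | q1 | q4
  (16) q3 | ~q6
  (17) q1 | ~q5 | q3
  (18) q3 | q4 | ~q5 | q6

Branch on q7: set q7 = 0.
Branch on q2: set q2 = 1.
Branch on q6: set q6 = 0.
Branch on q1: set q1 = 0.
The clause (q3) is unit, so q3 = 1.
The clause (q4) is unit, so q4 = 1.
All clauses hold; q5 can take either value.
A satisfying assignment: q1 ↦ 0,  q2 ↦ 1,  q3 ↦ 1,  q4 ↦ 1,  q5 ↦ 1,  q6 ↦ 0,  q7 ↦ 0.

Yes, satisfiable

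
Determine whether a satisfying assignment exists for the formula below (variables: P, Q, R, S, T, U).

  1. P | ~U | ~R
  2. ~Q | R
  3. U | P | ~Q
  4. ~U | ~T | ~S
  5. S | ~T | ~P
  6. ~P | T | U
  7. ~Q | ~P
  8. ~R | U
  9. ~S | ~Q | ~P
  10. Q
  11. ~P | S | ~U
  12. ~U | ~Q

No, unsatisfiable

Unit clause (Q) forces Q = 1.
Unit clause (R) forces R = 1.
Unit clause (~P) forces P = 0.
Unit clause (~U) forces U = 0.
But (U) is also a unit clause — contradiction.
No assignment satisfies every clause.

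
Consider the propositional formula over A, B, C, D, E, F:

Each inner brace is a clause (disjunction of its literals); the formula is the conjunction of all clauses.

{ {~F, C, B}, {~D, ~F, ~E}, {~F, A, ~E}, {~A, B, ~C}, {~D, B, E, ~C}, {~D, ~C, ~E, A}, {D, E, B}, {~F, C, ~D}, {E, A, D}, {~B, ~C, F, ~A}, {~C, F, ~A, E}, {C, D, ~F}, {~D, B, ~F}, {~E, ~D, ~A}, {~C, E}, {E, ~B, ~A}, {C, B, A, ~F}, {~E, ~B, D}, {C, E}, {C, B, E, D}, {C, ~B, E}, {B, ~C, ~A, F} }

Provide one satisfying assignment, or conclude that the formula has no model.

Suppose C = 0.
(E) alone gives E = 1.
Suppose F = 0.
Suppose D = 0.
(~B) alone gives B = 0.
No clause remains; A is free.

A ↦ 0, B ↦ 0, C ↦ 0, D ↦ 0, E ↦ 1, F ↦ 0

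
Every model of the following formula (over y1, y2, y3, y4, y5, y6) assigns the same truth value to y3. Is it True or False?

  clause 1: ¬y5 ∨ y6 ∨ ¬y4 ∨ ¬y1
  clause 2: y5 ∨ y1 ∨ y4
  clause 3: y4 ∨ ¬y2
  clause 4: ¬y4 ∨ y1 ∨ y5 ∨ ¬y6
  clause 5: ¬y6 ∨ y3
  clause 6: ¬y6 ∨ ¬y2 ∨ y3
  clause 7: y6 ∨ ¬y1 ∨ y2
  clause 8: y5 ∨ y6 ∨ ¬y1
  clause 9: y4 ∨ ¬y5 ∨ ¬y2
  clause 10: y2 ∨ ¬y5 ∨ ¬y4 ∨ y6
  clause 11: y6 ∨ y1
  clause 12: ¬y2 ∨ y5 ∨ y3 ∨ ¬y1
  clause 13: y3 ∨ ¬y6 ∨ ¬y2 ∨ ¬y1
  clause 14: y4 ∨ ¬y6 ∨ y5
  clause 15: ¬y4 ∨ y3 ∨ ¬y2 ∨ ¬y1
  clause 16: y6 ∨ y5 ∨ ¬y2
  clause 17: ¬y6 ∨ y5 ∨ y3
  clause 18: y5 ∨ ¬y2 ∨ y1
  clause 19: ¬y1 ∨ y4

True

Suppose y3 = False.
(¬y6) alone gives y6 = False.
(y1) alone gives y1 = True.
(y2) alone gives y2 = True.
(y4) alone gives y4 = True.
Now (¬y4) is unsatisfied and unit — conflict.
So every satisfying assignment has y3 = True.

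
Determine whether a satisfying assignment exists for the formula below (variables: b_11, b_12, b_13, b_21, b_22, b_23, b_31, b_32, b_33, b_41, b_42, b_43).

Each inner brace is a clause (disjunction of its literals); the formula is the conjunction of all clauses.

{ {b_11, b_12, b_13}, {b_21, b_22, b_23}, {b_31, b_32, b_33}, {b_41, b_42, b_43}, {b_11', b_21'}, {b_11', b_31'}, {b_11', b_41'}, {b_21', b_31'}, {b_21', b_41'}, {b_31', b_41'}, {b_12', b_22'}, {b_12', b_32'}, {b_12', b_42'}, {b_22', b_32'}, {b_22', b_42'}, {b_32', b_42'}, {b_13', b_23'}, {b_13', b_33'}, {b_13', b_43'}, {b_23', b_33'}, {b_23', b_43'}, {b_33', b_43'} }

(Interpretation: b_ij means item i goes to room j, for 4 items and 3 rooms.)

Suppose b_11 = 0.
Suppose b_12 = 1.
(b_22') alone gives b_22 = 0.
(b_32') alone gives b_32 = 0.
(b_42') alone gives b_42 = 0.
Suppose b_21 = 1.
(b_31') alone gives b_31 = 0.
(b_33) alone gives b_33 = 1.
(b_41') alone gives b_41 = 0.
(b_43) alone gives b_43 = 1.
But (b_43') is also a unit clause — contradiction.
Undo b_21 and try b_21 = 0.
(b_23) alone gives b_23 = 1.
(b_13') alone gives b_13 = 0.
(b_33') alone gives b_33 = 0.
(b_31) alone gives b_31 = 1.
(b_41') alone gives b_41 = 0.
(b_43) alone gives b_43 = 1.
But (b_43') is also a unit clause — contradiction.
Neither b_21 = 1 nor b_21 = 0 works.
Undo b_12 and try b_12 = 0.
(b_13) alone gives b_13 = 1.
(b_23') alone gives b_23 = 0.
(b_33') alone gives b_33 = 0.
(b_43') alone gives b_43 = 0.
Suppose b_21 = 1.
(b_31') alone gives b_31 = 0.
(b_32) alone gives b_32 = 1.
(b_41') alone gives b_41 = 0.
(b_42) alone gives b_42 = 1.
But (b_42') is also a unit clause — contradiction.
Undo b_21 and try b_21 = 0.
(b_22) alone gives b_22 = 1.
(b_32') alone gives b_32 = 0.
(b_31) alone gives b_31 = 1.
(b_41') alone gives b_41 = 0.
(b_42) alone gives b_42 = 1.
But (b_42') is also a unit clause — contradiction.
Neither b_21 = 1 nor b_21 = 0 works.
Neither b_12 = 1 nor b_12 = 0 works.
Undo b_11 and try b_11 = 1.
(b_21') alone gives b_21 = 0.
(b_31') alone gives b_31 = 0.
(b_41') alone gives b_41 = 0.
Suppose b_22 = 1.
(b_12') alone gives b_12 = 0.
(b_32') alone gives b_32 = 0.
(b_33) alone gives b_33 = 1.
(b_42') alone gives b_42 = 0.
(b_43) alone gives b_43 = 1.
But (b_43') is also a unit clause — contradiction.
Undo b_22 and try b_22 = 0.
(b_23) alone gives b_23 = 1.
(b_13') alone gives b_13 = 0.
(b_33') alone gives b_33 = 0.
(b_32) alone gives b_32 = 1.
(b_12') alone gives b_12 = 0.
(b_42') alone gives b_42 = 0.
(b_43) alone gives b_43 = 1.
But (b_43') is also a unit clause — contradiction.
Neither b_22 = 1 nor b_22 = 0 works.
Neither b_11 = 1 nor b_11 = 0 works.
No assignment satisfies every clause.

No, unsatisfiable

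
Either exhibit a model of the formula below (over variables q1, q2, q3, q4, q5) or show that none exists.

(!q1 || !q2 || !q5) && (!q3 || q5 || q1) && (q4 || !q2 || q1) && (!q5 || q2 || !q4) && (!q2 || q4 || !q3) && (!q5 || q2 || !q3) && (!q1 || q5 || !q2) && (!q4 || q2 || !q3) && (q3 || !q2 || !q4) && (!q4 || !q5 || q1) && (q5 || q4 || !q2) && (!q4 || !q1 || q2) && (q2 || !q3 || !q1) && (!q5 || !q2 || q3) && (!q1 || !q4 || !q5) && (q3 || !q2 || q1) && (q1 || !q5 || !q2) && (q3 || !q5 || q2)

Try q1 = false.
Try q3 = false.
(!q2) alone gives q2 = false.
(!q5) alone gives q5 = false.
All clauses hold; q4 can take either value.

q1=false, q2=false, q3=false, q4=false, q5=false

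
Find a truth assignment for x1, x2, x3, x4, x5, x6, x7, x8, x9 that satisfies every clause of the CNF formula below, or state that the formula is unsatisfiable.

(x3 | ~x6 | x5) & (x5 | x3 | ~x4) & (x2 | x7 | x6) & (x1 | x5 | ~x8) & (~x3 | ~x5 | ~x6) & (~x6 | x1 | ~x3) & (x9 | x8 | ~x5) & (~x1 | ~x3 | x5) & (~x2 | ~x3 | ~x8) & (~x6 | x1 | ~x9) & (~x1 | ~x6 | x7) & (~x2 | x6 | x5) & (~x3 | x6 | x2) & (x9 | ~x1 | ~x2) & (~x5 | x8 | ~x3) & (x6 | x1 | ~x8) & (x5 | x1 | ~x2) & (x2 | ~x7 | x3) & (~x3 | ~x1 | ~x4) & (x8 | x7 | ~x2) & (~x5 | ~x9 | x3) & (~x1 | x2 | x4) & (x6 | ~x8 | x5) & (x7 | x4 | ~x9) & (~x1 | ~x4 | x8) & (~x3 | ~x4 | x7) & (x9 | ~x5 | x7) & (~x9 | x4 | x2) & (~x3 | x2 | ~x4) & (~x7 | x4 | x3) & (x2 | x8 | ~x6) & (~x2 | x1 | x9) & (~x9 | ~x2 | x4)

Try x3 = 1.
Try x5 = 0.
The clause (~x1) is unit, so x1 = 0.
The clause (~x8) is unit, so x8 = 0.
The clause (~x6) is unit, so x6 = 0.
The clause (~x2) is unit, so x2 = 0.
That conflicts with the unit clause (x2).
So x5 must be the other value — set x5 = 1.
The clause (~x6) is unit, so x6 = 0.
The clause (x2) is unit, so x2 = 1.
The clause (~x8) is unit, so x8 = 0.
That conflicts with the unit clause (x8).
Neither x5 = 1 nor x5 = 0 works.
So x3 must be the other value — set x3 = 0.
Try x6 = 0.
Try x5 = 1.
The clause (~x9) is unit, so x9 = 0.
The clause (x8) is unit, so x8 = 1.
The clause (x1) is unit, so x1 = 1.
The clause (~x2) is unit, so x2 = 0.
The clause (x7) is unit, so x7 = 1.
That conflicts with the unit clause (~x7).
So x5 must be the other value — set x5 = 0.
The clause (~x4) is unit, so x4 = 0.
The clause (~x2) is unit, so x2 = 0.
The clause (x7) is unit, so x7 = 1.
That conflicts with the unit clause (~x7).
Neither x5 = 1 nor x5 = 0 works.
So x6 must be the other value — set x6 = 1.
The clause (x5) is unit, so x5 = 1.
The clause (~x9) is unit, so x9 = 0.
The clause (x8) is unit, so x8 = 1.
The clause (x7) is unit, so x7 = 1.
The clause (x2) is unit, so x2 = 1.
The clause (~x1) is unit, so x1 = 0.
That conflicts with the unit clause (x1).
Neither x6 = 1 nor x6 = 0 works.
Neither x3 = 1 nor x3 = 0 works.

UNSATISFIABLE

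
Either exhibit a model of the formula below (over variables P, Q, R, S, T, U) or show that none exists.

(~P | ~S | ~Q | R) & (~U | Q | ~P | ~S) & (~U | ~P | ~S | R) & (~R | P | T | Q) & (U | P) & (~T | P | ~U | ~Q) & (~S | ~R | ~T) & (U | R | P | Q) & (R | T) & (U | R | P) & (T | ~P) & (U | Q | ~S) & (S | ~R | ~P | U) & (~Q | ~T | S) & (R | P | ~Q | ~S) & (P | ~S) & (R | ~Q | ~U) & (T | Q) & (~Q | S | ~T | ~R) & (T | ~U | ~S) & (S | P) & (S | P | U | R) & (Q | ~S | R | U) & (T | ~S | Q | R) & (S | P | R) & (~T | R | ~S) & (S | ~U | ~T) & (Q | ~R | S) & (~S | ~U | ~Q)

P ↦ 1; Q ↦ 0; R ↦ 0; S ↦ 0; T ↦ 1; U ↦ 0

Try U = 0.
Unit clause (P) forces P = 1.
Unit clause (T) forces T = 1.
Try S = 0.
Unit clause (~R) forces R = 0.
Unit clause (~Q) forces Q = 0.
All clauses are satisfied.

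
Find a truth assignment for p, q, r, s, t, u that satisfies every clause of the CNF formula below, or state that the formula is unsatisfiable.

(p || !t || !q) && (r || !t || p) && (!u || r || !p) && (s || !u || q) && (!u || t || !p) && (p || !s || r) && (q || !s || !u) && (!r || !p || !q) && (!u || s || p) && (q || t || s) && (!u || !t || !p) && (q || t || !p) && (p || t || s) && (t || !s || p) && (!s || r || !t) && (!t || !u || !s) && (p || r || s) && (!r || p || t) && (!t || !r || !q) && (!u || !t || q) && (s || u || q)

Suppose p = true.
Suppose u = false.
Suppose r = false.
Suppose q = true.
Suppose s = false.
Every clause is now satisfied; t is unconstrained.

p ↦ true, q ↦ true, r ↦ false, s ↦ false, t ↦ false, u ↦ false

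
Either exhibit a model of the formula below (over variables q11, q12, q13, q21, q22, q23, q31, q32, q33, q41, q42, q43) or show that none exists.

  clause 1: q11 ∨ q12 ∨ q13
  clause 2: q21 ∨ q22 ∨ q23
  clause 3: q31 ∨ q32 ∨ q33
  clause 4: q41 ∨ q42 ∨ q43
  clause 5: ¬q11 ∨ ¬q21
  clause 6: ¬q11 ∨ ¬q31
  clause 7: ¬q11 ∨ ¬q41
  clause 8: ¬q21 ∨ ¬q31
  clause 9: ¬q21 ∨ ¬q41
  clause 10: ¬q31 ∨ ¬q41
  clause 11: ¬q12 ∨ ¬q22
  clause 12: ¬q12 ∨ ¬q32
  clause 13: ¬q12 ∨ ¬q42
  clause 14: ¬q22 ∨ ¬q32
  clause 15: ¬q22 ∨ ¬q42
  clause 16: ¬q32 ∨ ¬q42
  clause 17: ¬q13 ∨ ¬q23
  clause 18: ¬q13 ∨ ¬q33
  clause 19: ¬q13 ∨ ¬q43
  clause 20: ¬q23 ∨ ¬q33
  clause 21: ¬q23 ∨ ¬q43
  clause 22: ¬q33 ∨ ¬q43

Try q11 = False.
Try q12 = True.
Unit clause (¬q22) forces q22 = False.
Unit clause (¬q32) forces q32 = False.
Unit clause (¬q42) forces q42 = False.
Try q21 = True.
Unit clause (¬q31) forces q31 = False.
Unit clause (q33) forces q33 = True.
Unit clause (¬q41) forces q41 = False.
Unit clause (q43) forces q43 = True.
That conflicts with the unit clause (¬q43).
So q21 must be the other value — set q21 = False.
Unit clause (q23) forces q23 = True.
Unit clause (¬q13) forces q13 = False.
Unit clause (¬q33) forces q33 = False.
Unit clause (q31) forces q31 = True.
Unit clause (¬q41) forces q41 = False.
Unit clause (q43) forces q43 = True.
That conflicts with the unit clause (¬q43).
Both values of q21 lead to a conflict.
So q12 must be the other value — set q12 = False.
Unit clause (q13) forces q13 = True.
Unit clause (¬q23) forces q23 = False.
Unit clause (¬q33) forces q33 = False.
Unit clause (¬q43) forces q43 = False.
Try q21 = True.
Unit clause (¬q31) forces q31 = False.
Unit clause (q32) forces q32 = True.
Unit clause (¬q41) forces q41 = False.
Unit clause (q42) forces q42 = True.
That conflicts with the unit clause (¬q42).
So q21 must be the other value — set q21 = False.
Unit clause (q22) forces q22 = True.
Unit clause (¬q32) forces q32 = False.
Unit clause (q31) forces q31 = True.
Unit clause (¬q41) forces q41 = False.
Unit clause (q42) forces q42 = True.
That conflicts with the unit clause (¬q42).
Both values of q21 lead to a conflict.
Both values of q12 lead to a conflict.
So q11 must be the other value — set q11 = True.
Unit clause (¬q21) forces q21 = False.
Unit clause (¬q31) forces q31 = False.
Unit clause (¬q41) forces q41 = False.
Try q22 = True.
Unit clause (¬q12) forces q12 = False.
Unit clause (¬q32) forces q32 = False.
Unit clause (q33) forces q33 = True.
Unit clause (¬q42) forces q42 = False.
Unit clause (q43) forces q43 = True.
That conflicts with the unit clause (¬q43).
So q22 must be the other value — set q22 = False.
Unit clause (q23) forces q23 = True.
Unit clause (¬q13) forces q13 = False.
Unit clause (¬q33) forces q33 = False.
Unit clause (q32) forces q32 = True.
Unit clause (¬q12) forces q12 = False.
Unit clause (¬q42) forces q42 = False.
Unit clause (q43) forces q43 = True.
That conflicts with the unit clause (¬q43).
Both values of q22 lead to a conflict.
Both values of q11 lead to a conflict.

UNSATISFIABLE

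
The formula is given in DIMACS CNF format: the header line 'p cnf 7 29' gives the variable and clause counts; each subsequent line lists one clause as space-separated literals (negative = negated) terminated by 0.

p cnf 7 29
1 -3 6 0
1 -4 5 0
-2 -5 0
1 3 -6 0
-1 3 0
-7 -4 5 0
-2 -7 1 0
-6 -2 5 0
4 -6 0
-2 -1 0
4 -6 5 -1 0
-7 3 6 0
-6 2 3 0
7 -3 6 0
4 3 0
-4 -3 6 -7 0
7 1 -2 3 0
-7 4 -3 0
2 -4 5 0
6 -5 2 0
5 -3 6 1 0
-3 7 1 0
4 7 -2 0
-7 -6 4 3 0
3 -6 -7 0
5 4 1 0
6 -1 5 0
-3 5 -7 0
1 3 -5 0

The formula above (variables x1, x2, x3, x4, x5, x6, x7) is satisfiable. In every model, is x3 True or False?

Suppose x3 = False.
(¬x1) alone gives x1 = False.
(¬x6) alone gives x6 = False.
(¬x7) alone gives x7 = False.
(x4) alone gives x4 = True.
(x5) alone gives x5 = True.
But (¬x5) is also a unit clause — contradiction.
So every satisfying assignment has x3 = True.

True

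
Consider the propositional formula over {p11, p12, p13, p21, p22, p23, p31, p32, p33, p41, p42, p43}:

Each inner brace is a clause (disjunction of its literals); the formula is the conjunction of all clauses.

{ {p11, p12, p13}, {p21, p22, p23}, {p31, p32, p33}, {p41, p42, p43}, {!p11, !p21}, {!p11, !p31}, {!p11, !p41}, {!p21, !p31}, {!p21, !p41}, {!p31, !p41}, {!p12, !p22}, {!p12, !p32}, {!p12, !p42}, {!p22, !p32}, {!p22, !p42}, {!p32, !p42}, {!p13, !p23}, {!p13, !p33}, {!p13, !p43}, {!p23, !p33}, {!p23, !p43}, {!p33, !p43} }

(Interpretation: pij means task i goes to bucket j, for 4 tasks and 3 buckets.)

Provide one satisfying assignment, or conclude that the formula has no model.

Suppose p11 = false.
Suppose p12 = true.
Unit clause (!p22) forces p22 = false.
Unit clause (!p32) forces p32 = false.
Unit clause (!p42) forces p42 = false.
Suppose p21 = true.
Unit clause (!p31) forces p31 = false.
Unit clause (p33) forces p33 = true.
Unit clause (!p41) forces p41 = false.
Unit clause (p43) forces p43 = true.
But (!p43) is also a unit clause — contradiction.
That branch fails; take p21 = false instead.
Unit clause (p23) forces p23 = true.
Unit clause (!p13) forces p13 = false.
Unit clause (!p33) forces p33 = false.
Unit clause (p31) forces p31 = true.
Unit clause (!p41) forces p41 = false.
Unit clause (p43) forces p43 = true.
But (!p43) is also a unit clause — contradiction.
Both values of p21 lead to a conflict.
That branch fails; take p12 = false instead.
Unit clause (p13) forces p13 = true.
Unit clause (!p23) forces p23 = false.
Unit clause (!p33) forces p33 = false.
Unit clause (!p43) forces p43 = false.
Suppose p21 = true.
Unit clause (!p31) forces p31 = false.
Unit clause (p32) forces p32 = true.
Unit clause (!p41) forces p41 = false.
Unit clause (p42) forces p42 = true.
But (!p42) is also a unit clause — contradiction.
That branch fails; take p21 = false instead.
Unit clause (p22) forces p22 = true.
Unit clause (!p32) forces p32 = false.
Unit clause (p31) forces p31 = true.
Unit clause (!p41) forces p41 = false.
Unit clause (p42) forces p42 = true.
But (!p42) is also a unit clause — contradiction.
Both values of p21 lead to a conflict.
Both values of p12 lead to a conflict.
That branch fails; take p11 = true instead.
Unit clause (!p21) forces p21 = false.
Unit clause (!p31) forces p31 = false.
Unit clause (!p41) forces p41 = false.
Suppose p22 = true.
Unit clause (!p12) forces p12 = false.
Unit clause (!p32) forces p32 = false.
Unit clause (p33) forces p33 = true.
Unit clause (!p42) forces p42 = false.
Unit clause (p43) forces p43 = true.
But (!p43) is also a unit clause — contradiction.
That branch fails; take p22 = false instead.
Unit clause (p23) forces p23 = true.
Unit clause (!p13) forces p13 = false.
Unit clause (!p33) forces p33 = false.
Unit clause (p32) forces p32 = true.
Unit clause (!p12) forces p12 = false.
Unit clause (!p42) forces p42 = false.
Unit clause (p43) forces p43 = true.
But (!p43) is also a unit clause — contradiction.
Both values of p22 lead to a conflict.
Both values of p11 lead to a conflict.

UNSATISFIABLE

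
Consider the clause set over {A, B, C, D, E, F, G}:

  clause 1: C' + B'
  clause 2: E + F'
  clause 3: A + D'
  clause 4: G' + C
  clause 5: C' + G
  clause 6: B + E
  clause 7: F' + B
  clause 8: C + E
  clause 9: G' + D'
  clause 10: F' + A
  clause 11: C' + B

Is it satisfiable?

Satisfiable

Try C = 0.
(G') alone gives G = 0.
(E) alone gives E = 1.
Try A = 1.
Try F = 1.
(B) alone gives B = 1.
All clauses hold; D can take either value.
A satisfying assignment: A ↦ 1, B ↦ 1, C ↦ 0, D ↦ 1, E ↦ 1, F ↦ 1, G ↦ 0.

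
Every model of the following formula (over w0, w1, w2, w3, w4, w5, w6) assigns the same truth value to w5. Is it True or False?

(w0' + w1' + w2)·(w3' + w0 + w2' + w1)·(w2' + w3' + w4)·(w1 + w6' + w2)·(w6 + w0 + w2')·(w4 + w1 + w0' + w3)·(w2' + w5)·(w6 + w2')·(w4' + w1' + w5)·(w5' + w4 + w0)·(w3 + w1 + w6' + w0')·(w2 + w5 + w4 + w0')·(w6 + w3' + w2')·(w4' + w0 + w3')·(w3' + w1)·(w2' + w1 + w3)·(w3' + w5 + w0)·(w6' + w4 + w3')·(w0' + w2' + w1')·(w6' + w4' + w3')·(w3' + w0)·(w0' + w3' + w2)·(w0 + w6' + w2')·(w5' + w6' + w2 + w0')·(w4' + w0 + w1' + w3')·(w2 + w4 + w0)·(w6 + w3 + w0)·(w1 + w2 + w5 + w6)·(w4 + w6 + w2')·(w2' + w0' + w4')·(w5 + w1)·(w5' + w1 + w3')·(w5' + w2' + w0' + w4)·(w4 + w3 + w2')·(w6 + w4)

Suppose w5 = 0.
(w2') alone gives w2 = 0.
(w1) alone gives w1 = 1.
(w0') alone gives w0 = 0.
(w4') alone gives w4 = 0.
But (w4) is also a unit clause — contradiction.
So every satisfying assignment has w5 = True.

True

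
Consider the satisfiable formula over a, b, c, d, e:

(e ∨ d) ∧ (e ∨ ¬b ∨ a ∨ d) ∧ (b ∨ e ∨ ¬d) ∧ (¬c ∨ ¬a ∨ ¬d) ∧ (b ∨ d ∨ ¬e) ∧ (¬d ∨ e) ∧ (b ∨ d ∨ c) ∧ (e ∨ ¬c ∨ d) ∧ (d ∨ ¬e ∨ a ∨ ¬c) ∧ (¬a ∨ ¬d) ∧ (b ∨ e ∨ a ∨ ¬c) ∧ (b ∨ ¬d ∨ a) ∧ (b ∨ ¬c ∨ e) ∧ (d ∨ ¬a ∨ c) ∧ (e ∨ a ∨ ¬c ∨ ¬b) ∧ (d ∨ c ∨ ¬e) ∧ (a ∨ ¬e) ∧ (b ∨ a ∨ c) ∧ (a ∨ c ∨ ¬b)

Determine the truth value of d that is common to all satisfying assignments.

False

Suppose d = True.
The clause (e) is unit, so e = True.
The clause (¬a) is unit, so a = False.
But (a) is also a unit clause — contradiction.
So every satisfying assignment has d = False.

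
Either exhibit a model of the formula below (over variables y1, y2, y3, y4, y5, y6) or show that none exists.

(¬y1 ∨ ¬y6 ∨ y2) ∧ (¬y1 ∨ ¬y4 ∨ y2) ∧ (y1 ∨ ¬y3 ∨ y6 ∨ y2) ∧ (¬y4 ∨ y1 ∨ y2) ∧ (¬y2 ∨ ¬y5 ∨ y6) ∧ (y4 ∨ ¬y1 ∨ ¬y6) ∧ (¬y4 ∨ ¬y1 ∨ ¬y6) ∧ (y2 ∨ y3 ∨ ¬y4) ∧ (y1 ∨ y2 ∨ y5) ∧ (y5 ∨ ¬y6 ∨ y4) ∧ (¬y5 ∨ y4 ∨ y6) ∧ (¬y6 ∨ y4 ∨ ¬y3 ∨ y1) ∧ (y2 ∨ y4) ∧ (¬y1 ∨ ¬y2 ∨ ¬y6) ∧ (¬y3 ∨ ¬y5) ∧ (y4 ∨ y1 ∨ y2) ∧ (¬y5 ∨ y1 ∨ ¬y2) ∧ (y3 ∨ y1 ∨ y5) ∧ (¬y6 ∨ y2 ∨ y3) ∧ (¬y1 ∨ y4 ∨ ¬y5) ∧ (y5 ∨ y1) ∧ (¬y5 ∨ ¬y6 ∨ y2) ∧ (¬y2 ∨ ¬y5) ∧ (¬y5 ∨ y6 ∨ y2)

y1 ↦ True, y2 ↦ True, y3 ↦ True, y4 ↦ False, y5 ↦ False, y6 ↦ False

Case y2 = True:
From the singleton clause (¬y5), y5 = False.
From the singleton clause (y1), y1 = True.
From the singleton clause (¬y6), y6 = False.
No clause remains; y3, y4 are free.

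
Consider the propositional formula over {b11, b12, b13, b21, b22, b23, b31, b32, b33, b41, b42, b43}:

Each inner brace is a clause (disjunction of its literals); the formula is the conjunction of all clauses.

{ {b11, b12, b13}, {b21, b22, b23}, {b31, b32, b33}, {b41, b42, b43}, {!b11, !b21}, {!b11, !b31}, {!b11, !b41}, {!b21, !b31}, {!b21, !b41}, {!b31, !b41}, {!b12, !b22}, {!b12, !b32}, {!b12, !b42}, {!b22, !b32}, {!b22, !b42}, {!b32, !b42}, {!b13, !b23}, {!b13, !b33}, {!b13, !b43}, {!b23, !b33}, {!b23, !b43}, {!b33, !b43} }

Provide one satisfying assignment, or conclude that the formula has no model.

Suppose b11 = false.
Suppose b12 = true.
Unit clause (!b22) forces b22 = false.
Unit clause (!b32) forces b32 = false.
Unit clause (!b42) forces b42 = false.
Suppose b21 = true.
Unit clause (!b31) forces b31 = false.
Unit clause (b33) forces b33 = true.
Unit clause (!b41) forces b41 = false.
Unit clause (b43) forces b43 = true.
But (!b43) is also a unit clause — contradiction.
So b21 must be the other value — set b21 = false.
Unit clause (b23) forces b23 = true.
Unit clause (!b13) forces b13 = false.
Unit clause (!b33) forces b33 = false.
Unit clause (b31) forces b31 = true.
Unit clause (!b41) forces b41 = false.
Unit clause (b43) forces b43 = true.
But (!b43) is also a unit clause — contradiction.
Both values of b21 lead to a conflict.
So b12 must be the other value — set b12 = false.
Unit clause (b13) forces b13 = true.
Unit clause (!b23) forces b23 = false.
Unit clause (!b33) forces b33 = false.
Unit clause (!b43) forces b43 = false.
Suppose b21 = true.
Unit clause (!b31) forces b31 = false.
Unit clause (b32) forces b32 = true.
Unit clause (!b41) forces b41 = false.
Unit clause (b42) forces b42 = true.
But (!b42) is also a unit clause — contradiction.
So b21 must be the other value — set b21 = false.
Unit clause (b22) forces b22 = true.
Unit clause (!b32) forces b32 = false.
Unit clause (b31) forces b31 = true.
Unit clause (!b41) forces b41 = false.
Unit clause (b42) forces b42 = true.
But (!b42) is also a unit clause — contradiction.
Both values of b21 lead to a conflict.
Both values of b12 lead to a conflict.
So b11 must be the other value — set b11 = true.
Unit clause (!b21) forces b21 = false.
Unit clause (!b31) forces b31 = false.
Unit clause (!b41) forces b41 = false.
Suppose b22 = true.
Unit clause (!b12) forces b12 = false.
Unit clause (!b32) forces b32 = false.
Unit clause (b33) forces b33 = true.
Unit clause (!b42) forces b42 = false.
Unit clause (b43) forces b43 = true.
But (!b43) is also a unit clause — contradiction.
So b22 must be the other value — set b22 = false.
Unit clause (b23) forces b23 = true.
Unit clause (!b13) forces b13 = false.
Unit clause (!b33) forces b33 = false.
Unit clause (b32) forces b32 = true.
Unit clause (!b12) forces b12 = false.
Unit clause (!b42) forces b42 = false.
Unit clause (b43) forces b43 = true.
But (!b43) is also a unit clause — contradiction.
Both values of b22 lead to a conflict.
Both values of b11 lead to a conflict.

UNSATISFIABLE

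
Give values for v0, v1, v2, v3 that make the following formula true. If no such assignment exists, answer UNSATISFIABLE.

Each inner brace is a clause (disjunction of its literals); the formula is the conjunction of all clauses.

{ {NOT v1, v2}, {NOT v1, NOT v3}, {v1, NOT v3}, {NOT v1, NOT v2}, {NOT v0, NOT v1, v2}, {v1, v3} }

UNSATISFIABLE

Case v1 = false:
From the singleton clause (NOT v3), v3 = false.
That conflicts with the unit clause (v3).
So v1 must be the other value — set v1 = true.
From the singleton clause (v2), v2 = true.
That conflicts with the unit clause (NOT v2).
Neither v1 = true nor v1 = false works.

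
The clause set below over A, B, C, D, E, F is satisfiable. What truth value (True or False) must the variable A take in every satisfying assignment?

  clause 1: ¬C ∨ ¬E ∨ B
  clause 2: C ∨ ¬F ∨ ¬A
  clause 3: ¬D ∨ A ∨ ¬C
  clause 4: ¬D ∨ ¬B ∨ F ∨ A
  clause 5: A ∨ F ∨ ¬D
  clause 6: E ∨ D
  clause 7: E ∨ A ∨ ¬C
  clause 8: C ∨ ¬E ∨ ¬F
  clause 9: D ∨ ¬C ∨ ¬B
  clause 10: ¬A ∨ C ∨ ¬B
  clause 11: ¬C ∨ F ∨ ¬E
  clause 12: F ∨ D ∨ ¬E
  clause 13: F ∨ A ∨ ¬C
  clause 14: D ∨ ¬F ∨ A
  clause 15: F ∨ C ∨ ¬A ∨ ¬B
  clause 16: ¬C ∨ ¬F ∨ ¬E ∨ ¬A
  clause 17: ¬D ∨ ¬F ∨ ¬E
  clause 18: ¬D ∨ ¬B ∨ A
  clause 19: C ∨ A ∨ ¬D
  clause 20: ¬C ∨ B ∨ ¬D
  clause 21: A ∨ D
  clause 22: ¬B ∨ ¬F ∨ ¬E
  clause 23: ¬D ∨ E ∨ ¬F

Suppose A = False.
From the singleton clause (D), D = True.
From the singleton clause (¬C), C = False.
That conflicts with the unit clause (C).
So every satisfying assignment has A = True.

True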